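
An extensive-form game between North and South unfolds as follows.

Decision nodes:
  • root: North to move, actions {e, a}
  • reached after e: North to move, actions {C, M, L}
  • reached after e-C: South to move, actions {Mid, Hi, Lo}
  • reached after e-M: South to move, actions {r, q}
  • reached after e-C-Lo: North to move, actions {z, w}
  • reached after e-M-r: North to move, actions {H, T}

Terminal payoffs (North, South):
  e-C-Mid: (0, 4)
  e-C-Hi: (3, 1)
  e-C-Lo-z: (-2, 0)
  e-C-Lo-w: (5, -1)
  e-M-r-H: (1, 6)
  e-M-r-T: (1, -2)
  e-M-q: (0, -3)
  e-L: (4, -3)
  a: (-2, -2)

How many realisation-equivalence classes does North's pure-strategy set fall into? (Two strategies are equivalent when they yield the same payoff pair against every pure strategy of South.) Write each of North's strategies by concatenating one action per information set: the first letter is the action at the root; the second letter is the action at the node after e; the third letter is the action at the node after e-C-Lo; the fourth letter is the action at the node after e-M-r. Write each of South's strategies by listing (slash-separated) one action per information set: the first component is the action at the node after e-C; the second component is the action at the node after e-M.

North has 24 pure strategies: eCzH, eCzT, eCwH, eCwT, eMzH, eMzT, eMwH, eMwT, eLzH, eLzT, eLwH, eLwT, aCzH, aCzT, aCwH, aCwT, aMzH, aMzT, aMwH, aMwT, aLzH, aLzT, aLwH, aLwT. Columns: Mid/r, Mid/q, Hi/r, Hi/q, Lo/r, Lo/q.
{eCzH, eCzT} → row (0,4) (0,4) (3,1) (3,1) (-2,0) (-2,0)
{eCwH, eCwT} → row (0,4) (0,4) (3,1) (3,1) (5,-1) (5,-1)
{eMzH, eMwH} → row (1,6) (0,-3) (1,6) (0,-3) (1,6) (0,-3)
{eMzT, eMwT} → row (1,-2) (0,-3) (1,-2) (0,-3) (1,-2) (0,-3)
{eLzH, eLzT, eLwH, eLwT} → row (4,-3) (4,-3) (4,-3) (4,-3) (4,-3) (4,-3)
{aCzH, aCzT, aCwH, aCwT, aMzH, aMzT, aMwH, aMwT, aLzH, aLzT, aLwH, aLwT} → row (-2,-2) (-2,-2) (-2,-2) (-2,-2) (-2,-2) (-2,-2)
That's 6 distinct rows out of 24 strategies.

6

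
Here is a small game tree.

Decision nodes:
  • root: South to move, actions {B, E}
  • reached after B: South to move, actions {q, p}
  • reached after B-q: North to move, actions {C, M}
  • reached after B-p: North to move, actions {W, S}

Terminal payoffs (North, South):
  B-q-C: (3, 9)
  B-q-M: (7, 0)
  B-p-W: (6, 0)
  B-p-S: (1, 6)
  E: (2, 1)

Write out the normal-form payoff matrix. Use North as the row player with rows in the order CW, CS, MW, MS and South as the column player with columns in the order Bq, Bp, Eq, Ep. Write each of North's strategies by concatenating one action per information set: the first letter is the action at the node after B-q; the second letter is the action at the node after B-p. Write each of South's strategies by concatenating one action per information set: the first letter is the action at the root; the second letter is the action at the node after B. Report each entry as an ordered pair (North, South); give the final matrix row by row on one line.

           Bq       Bp       Eq       Ep
  CW    (3,9)    (6,0)    (2,1)    (2,1)
  CS    (3,9)    (1,6)    (2,1)    (2,1)
  MW    (7,0)    (6,0)    (2,1)    (2,1)
  MS    (7,0)    (1,6)    (2,1)    (2,1)

CW: (3,9) (6,0) (2,1) (2,1) | CS: (3,9) (1,6) (2,1) (2,1) | MW: (7,0) (6,0) (2,1) (2,1) | MS: (7,0) (1,6) (2,1) (2,1)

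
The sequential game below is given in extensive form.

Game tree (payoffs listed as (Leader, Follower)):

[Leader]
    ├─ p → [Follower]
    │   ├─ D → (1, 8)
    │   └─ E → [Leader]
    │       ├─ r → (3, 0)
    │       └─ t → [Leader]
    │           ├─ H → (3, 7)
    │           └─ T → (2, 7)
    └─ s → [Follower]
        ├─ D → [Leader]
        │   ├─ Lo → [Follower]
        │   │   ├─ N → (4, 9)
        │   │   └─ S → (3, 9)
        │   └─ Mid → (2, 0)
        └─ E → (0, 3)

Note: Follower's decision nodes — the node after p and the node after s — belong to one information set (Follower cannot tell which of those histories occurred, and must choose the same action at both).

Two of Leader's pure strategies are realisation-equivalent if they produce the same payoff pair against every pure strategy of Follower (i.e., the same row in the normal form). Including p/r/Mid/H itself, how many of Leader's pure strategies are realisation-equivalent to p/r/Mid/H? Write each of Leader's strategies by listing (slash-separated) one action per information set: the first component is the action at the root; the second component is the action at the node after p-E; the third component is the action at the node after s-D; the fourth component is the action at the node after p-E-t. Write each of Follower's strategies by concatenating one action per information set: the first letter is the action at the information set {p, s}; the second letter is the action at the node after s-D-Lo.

Row for p/r/Mid/H (columns DN, DS, EN, ES): (1,8) (1,8) (3,0) (3,0).
Under p/r/Mid/H, Leader's choice at the node after s-D and at the node after p-E-t can never be reached regardless of what Follower does, so varying those choices leaves every outcome unchanged.
Holding the reachable choices fixed and varying the unreachable ones freely already gives 2 × 2 = 4 equivalent strategies.
No other strategy reproduces this row, so those 4 are the full class: p/r/Lo/H, p/r/Lo/T, p/r/Mid/H, p/r/Mid/T.

4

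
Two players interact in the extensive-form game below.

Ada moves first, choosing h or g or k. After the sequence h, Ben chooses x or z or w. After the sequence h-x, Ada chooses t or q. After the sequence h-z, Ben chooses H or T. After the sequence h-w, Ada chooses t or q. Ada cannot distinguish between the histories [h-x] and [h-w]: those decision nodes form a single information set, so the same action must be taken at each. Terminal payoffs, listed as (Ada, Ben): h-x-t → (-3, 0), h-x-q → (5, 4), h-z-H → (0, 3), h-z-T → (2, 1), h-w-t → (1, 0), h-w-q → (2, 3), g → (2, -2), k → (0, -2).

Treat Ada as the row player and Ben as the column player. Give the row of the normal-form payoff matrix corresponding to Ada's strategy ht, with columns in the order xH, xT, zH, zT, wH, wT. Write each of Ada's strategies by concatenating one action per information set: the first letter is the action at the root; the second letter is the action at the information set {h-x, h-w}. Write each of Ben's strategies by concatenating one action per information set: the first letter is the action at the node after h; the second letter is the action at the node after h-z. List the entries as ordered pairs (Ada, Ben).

(-3,0) (-3,0) (0,3) (2,1) (1,0) (1,0)

vs xH: Ada plays h → Ben plays x at [h] → Ada plays t at [h-x] → (-3, 0)
vs xT: Ada plays h → Ben plays x at [h] → Ada plays t at [h-x] → (-3, 0)
vs zH: Ada plays h → Ben plays z at [h] → Ben plays H at [h-z] → (0, 3)
vs zT: Ada plays h → Ben plays z at [h] → Ben plays T at [h-z] → (2, 1)
vs wH: Ada plays h → Ben plays w at [h] → Ada plays t at [h-w] → (1, 0)
vs wT: Ada plays h → Ben plays w at [h] → Ada plays t at [h-w] → (1, 0)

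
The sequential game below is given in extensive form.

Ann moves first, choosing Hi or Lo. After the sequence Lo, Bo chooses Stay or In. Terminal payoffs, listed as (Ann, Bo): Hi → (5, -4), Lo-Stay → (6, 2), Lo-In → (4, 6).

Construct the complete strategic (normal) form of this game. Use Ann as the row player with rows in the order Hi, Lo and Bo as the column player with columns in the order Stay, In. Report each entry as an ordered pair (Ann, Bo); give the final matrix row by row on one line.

Hi: (5,-4) (5,-4) | Lo: (6,2) (4,6)

Row Hi: Stay→(5,-4), In→(5,-4)
Row Lo: Stay→(6,2), In→(4,6)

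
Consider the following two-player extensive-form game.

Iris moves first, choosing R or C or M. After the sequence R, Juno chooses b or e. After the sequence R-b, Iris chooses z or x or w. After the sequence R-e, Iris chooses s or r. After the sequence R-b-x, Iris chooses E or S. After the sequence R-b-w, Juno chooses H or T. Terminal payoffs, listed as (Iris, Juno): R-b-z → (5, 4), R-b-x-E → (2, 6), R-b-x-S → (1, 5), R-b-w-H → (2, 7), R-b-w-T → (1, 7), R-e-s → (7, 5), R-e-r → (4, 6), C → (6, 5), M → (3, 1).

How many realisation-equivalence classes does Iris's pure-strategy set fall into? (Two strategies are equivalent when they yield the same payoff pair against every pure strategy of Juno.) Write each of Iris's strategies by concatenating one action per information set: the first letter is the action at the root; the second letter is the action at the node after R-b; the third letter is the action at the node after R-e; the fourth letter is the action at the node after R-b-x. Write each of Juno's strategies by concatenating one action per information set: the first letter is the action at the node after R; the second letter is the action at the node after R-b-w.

10

Iris has 36 pure strategies: RzsE, RzsS, RzrE, RzrS, RxsE, RxsS, RxrE, RxrS, RwsE, RwsS, RwrE, RwrS, CzsE, CzsS, CzrE, CzrS, CxsE, CxsS, CxrE, CxrS, CwsE, CwsS, CwrE, CwrS, MzsE, MzsS, MzrE, MzrS, MxsE, MxsS, MxrE, MxrS, MwsE, MwsS, MwrE, MwrS. Columns: bH, bT, eH, eT.
{RzsE, RzsS} → row (5,4) (5,4) (7,5) (7,5)
{RzrE, RzrS} → row (5,4) (5,4) (4,6) (4,6)
{RxsE} → row (2,6) (2,6) (7,5) (7,5)
{RxsS} → row (1,5) (1,5) (7,5) (7,5)
{RxrE} → row (2,6) (2,6) (4,6) (4,6)
{RxrS} → row (1,5) (1,5) (4,6) (4,6)
{RwsE, RwsS} → row (2,7) (1,7) (7,5) (7,5)
{RwrE, RwrS} → row (2,7) (1,7) (4,6) (4,6)
{CzsE, CzsS, CzrE, CzrS, CxsE, CxsS, CxrE, CxrS, CwsE, CwsS, CwrE, CwrS} → row (6,5) (6,5) (6,5) (6,5)
{MzsE, MzsS, MzrE, MzrS, MxsE, MxsS, MxrE, MxrS, MwsE, MwsS, MwrE, MwrS} → row (3,1) (3,1) (3,1) (3,1)
That's 10 distinct rows out of 36 strategies.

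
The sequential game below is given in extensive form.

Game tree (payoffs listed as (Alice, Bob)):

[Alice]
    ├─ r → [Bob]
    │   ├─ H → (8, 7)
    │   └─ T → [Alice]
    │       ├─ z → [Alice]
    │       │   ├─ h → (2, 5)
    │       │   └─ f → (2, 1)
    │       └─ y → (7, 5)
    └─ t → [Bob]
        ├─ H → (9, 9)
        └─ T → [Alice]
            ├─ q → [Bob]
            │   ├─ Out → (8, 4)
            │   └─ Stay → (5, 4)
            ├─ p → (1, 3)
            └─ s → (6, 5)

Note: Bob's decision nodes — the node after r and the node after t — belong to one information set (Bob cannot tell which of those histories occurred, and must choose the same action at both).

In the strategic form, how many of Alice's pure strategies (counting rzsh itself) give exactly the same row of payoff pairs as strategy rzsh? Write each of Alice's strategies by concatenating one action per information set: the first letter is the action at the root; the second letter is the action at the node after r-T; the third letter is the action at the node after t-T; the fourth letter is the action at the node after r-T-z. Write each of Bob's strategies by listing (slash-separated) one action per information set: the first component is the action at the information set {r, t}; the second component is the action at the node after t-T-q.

Row for rzsh (columns H/Out, H/Stay, T/Out, T/Stay): (8,7) (8,7) (2,5) (2,5).
Under rzsh, Alice's choice at the node after t-T can never be reached regardless of what Bob does, so varying those choices leaves every outcome unchanged.
Holding the reachable choices fixed and varying the unreachable one freely already gives 3 equivalent strategies.
No other strategy reproduces this row, so those 3 are the full class: rzqh, rzph, rzsh.

3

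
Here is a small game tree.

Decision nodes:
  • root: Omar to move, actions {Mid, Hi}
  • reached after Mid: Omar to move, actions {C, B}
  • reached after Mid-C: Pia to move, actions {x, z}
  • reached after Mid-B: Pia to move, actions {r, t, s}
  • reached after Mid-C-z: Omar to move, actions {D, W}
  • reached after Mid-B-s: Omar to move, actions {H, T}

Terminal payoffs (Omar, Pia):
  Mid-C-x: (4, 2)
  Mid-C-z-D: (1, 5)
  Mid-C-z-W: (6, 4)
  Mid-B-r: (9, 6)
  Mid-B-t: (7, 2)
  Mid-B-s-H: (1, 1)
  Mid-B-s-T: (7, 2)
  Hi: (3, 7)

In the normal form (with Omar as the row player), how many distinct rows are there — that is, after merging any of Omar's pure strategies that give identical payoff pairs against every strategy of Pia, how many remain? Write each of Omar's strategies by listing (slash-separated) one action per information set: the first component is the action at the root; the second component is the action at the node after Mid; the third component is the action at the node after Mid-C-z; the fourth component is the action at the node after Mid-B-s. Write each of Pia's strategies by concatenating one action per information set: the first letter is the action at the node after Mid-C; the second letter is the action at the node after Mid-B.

5

Omar has 16 pure strategies: Mid/C/D/H, Mid/C/D/T, Mid/C/W/H, Mid/C/W/T, Mid/B/D/H, Mid/B/D/T, Mid/B/W/H, Mid/B/W/T, Hi/C/D/H, Hi/C/D/T, Hi/C/W/H, Hi/C/W/T, Hi/B/D/H, Hi/B/D/T, Hi/B/W/H, Hi/B/W/T. Columns: xr, xt, xs, zr, zt, zs.
{Mid/C/D/H, Mid/C/D/T} → row (4,2) (4,2) (4,2) (1,5) (1,5) (1,5)
{Mid/C/W/H, Mid/C/W/T} → row (4,2) (4,2) (4,2) (6,4) (6,4) (6,4)
{Mid/B/D/H, Mid/B/W/H} → row (9,6) (7,2) (1,1) (9,6) (7,2) (1,1)
{Mid/B/D/T, Mid/B/W/T} → row (9,6) (7,2) (7,2) (9,6) (7,2) (7,2)
{Hi/C/D/H, Hi/C/D/T, Hi/C/W/H, Hi/C/W/T, Hi/B/D/H, Hi/B/D/T, Hi/B/W/H, Hi/B/W/T} → row (3,7) (3,7) (3,7) (3,7) (3,7) (3,7)
That's 5 distinct rows out of 16 strategies.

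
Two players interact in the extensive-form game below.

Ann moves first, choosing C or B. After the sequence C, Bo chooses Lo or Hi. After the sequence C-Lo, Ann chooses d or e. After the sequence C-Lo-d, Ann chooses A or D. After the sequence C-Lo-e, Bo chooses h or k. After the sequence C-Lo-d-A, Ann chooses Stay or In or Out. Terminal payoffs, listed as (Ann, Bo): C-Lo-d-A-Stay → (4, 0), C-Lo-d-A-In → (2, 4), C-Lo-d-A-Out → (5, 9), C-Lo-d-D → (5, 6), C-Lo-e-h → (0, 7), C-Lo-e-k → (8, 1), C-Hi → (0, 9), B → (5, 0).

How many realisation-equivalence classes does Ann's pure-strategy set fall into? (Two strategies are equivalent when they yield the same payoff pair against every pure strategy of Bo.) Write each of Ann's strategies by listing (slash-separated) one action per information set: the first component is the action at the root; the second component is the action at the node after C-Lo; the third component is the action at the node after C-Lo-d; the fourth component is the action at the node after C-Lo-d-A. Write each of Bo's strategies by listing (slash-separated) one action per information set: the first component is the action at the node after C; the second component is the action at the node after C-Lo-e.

Ann has 24 pure strategies: C/d/A/Stay, C/d/A/In, C/d/A/Out, C/d/D/Stay, C/d/D/In, C/d/D/Out, C/e/A/Stay, C/e/A/In, C/e/A/Out, C/e/D/Stay, C/e/D/In, C/e/D/Out, B/d/A/Stay, B/d/A/In, B/d/A/Out, B/d/D/Stay, B/d/D/In, B/d/D/Out, B/e/A/Stay, B/e/A/In, B/e/A/Out, B/e/D/Stay, B/e/D/In, B/e/D/Out. Columns: Lo/h, Lo/k, Hi/h, Hi/k.
{C/d/A/Stay} → row (4,0) (4,0) (0,9) (0,9)
{C/d/A/In} → row (2,4) (2,4) (0,9) (0,9)
{C/d/A/Out} → row (5,9) (5,9) (0,9) (0,9)
{C/d/D/Stay, C/d/D/In, C/d/D/Out} → row (5,6) (5,6) (0,9) (0,9)
{C/e/A/Stay, C/e/A/In, C/e/A/Out, C/e/D/Stay, C/e/D/In, C/e/D/Out} → row (0,7) (8,1) (0,9) (0,9)
{B/d/A/Stay, B/d/A/In, B/d/A/Out, B/d/D/Stay, B/d/D/In, B/d/D/Out, B/e/A/Stay, B/e/A/In, B/e/A/Out, B/e/D/Stay, B/e/D/In, B/e/D/Out} → row (5,0) (5,0) (5,0) (5,0)
That's 6 distinct rows out of 24 strategies.

6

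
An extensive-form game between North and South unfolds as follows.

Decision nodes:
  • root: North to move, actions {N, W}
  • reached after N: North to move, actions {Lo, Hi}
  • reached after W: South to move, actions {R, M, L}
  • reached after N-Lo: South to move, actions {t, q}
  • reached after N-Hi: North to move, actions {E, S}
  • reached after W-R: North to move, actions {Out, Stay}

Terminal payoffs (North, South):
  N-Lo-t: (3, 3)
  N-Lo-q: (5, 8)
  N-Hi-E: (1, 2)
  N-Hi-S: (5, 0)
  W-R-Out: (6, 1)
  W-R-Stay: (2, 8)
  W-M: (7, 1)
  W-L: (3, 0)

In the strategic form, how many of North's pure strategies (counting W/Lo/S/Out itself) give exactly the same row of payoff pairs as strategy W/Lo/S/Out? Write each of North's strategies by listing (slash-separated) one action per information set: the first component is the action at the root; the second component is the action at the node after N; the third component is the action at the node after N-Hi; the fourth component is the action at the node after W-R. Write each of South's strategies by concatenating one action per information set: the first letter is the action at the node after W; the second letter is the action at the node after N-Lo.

4

Row for W/Lo/S/Out (columns Rt, Rq, Mt, Mq, Lt, Lq): (6,1) (6,1) (7,1) (7,1) (3,0) (3,0).
Under W/Lo/S/Out, North's choice at the node after N and at the node after N-Hi can never be reached regardless of what South does, so varying those choices leaves every outcome unchanged.
Holding the reachable choices fixed and varying the unreachable ones freely already gives 2 × 2 = 4 equivalent strategies.
No other strategy reproduces this row, so those 4 are the full class: W/Lo/E/Out, W/Lo/S/Out, W/Hi/E/Out, W/Hi/S/Out.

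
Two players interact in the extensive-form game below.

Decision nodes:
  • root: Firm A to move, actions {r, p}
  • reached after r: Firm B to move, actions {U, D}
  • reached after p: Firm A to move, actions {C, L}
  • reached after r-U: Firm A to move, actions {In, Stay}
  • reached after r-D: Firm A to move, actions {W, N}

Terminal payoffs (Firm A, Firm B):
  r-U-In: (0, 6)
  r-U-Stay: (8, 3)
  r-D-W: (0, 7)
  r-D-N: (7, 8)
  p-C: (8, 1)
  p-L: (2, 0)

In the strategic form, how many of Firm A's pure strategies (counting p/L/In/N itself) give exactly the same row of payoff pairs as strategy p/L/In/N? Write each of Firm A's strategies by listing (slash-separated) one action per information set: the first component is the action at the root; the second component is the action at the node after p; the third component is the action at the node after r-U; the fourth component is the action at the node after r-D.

4

Row for p/L/In/N (columns U, D): (2,0) (2,0).
Under p/L/In/N, Firm A's choice at the node after r-U and at the node after r-D can never be reached regardless of what Firm B does, so varying those choices leaves every outcome unchanged.
Holding the reachable choices fixed and varying the unreachable ones freely already gives 2 × 2 = 4 equivalent strategies.
No other strategy reproduces this row, so those 4 are the full class: p/L/In/W, p/L/In/N, p/L/Stay/W, p/L/Stay/N.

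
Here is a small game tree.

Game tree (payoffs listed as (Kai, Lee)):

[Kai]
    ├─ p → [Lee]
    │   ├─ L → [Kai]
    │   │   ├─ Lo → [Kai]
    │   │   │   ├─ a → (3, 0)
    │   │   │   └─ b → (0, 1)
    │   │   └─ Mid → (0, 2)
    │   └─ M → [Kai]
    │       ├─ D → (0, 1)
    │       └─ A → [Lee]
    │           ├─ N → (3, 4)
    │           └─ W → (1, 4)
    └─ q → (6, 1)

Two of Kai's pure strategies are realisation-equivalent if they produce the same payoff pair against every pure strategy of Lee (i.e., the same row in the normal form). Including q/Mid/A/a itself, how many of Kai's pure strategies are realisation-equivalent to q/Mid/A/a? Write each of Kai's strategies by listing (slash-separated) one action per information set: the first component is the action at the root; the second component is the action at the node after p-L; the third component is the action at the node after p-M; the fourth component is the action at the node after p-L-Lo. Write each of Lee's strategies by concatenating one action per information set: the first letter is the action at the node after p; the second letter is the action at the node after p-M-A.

Row for q/Mid/A/a (columns LN, LW, MN, MW): (6,1) (6,1) (6,1) (6,1).
Under q/Mid/A/a, Kai's choice at the node after p-L and at the node after p-M and at the node after p-L-Lo can never be reached regardless of what Lee does, so varying those choices leaves every outcome unchanged.
Holding the reachable choices fixed and varying the unreachable ones freely already gives 2 × 2 × 2 = 8 equivalent strategies.
No other strategy reproduces this row, so those 8 are the full class: q/Lo/D/a, q/Lo/D/b, q/Lo/A/a, q/Lo/A/b, q/Mid/D/a, q/Mid/D/b, q/Mid/A/a, q/Mid/A/b.

8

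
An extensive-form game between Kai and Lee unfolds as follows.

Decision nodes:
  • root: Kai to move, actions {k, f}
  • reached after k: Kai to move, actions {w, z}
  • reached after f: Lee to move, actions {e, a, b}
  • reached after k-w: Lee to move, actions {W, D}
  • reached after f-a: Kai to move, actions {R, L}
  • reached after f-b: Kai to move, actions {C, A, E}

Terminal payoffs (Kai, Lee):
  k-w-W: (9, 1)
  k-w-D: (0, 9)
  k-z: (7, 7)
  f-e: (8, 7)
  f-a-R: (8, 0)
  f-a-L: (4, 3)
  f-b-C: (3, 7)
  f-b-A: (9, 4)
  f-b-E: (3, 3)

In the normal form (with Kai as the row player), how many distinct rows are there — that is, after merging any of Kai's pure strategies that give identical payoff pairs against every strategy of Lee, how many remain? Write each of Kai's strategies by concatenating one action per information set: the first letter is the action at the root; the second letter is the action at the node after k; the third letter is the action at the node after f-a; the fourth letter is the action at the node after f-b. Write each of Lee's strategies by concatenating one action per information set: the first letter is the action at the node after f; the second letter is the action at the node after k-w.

Kai has 24 pure strategies: kwRC, kwRA, kwRE, kwLC, kwLA, kwLE, kzRC, kzRA, kzRE, kzLC, kzLA, kzLE, fwRC, fwRA, fwRE, fwLC, fwLA, fwLE, fzRC, fzRA, fzRE, fzLC, fzLA, fzLE. Columns: eW, eD, aW, aD, bW, bD.
{kwRC, kwRA, kwRE, kwLC, kwLA, kwLE} → row (9,1) (0,9) (9,1) (0,9) (9,1) (0,9)
{kzRC, kzRA, kzRE, kzLC, kzLA, kzLE} → row (7,7) (7,7) (7,7) (7,7) (7,7) (7,7)
{fwRC, fzRC} → row (8,7) (8,7) (8,0) (8,0) (3,7) (3,7)
{fwRA, fzRA} → row (8,7) (8,7) (8,0) (8,0) (9,4) (9,4)
{fwRE, fzRE} → row (8,7) (8,7) (8,0) (8,0) (3,3) (3,3)
{fwLC, fzLC} → row (8,7) (8,7) (4,3) (4,3) (3,7) (3,7)
{fwLA, fzLA} → row (8,7) (8,7) (4,3) (4,3) (9,4) (9,4)
{fwLE, fzLE} → row (8,7) (8,7) (4,3) (4,3) (3,3) (3,3)
That's 8 distinct rows out of 24 strategies.

8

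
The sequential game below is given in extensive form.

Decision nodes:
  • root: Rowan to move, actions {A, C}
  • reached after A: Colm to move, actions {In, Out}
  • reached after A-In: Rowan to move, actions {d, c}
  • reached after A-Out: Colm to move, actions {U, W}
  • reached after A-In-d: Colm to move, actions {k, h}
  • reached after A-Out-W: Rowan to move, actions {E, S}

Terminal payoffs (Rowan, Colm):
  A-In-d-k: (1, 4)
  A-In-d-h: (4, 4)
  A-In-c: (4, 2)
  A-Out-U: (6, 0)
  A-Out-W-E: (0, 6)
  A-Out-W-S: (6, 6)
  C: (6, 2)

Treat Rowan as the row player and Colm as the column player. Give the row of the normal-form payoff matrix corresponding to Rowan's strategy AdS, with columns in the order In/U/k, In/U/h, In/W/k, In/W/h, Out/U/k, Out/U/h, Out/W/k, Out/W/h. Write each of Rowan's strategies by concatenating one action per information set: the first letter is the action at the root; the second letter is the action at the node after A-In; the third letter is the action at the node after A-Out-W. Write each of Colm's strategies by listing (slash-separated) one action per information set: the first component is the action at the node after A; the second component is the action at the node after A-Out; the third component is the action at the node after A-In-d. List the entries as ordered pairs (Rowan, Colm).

(1,4) (4,4) (1,4) (4,4) (6,0) (6,0) (6,6) (6,6)

vs In/U/k: Rowan plays A → Colm plays In at [A] → Rowan plays d at [A-In] → Colm plays k at [A-In-d] → (1, 4)
vs In/U/h: Rowan plays A → Colm plays In at [A] → Rowan plays d at [A-In] → Colm plays h at [A-In-d] → (4, 4)
vs In/W/k: Rowan plays A → Colm plays In at [A] → Rowan plays d at [A-In] → Colm plays k at [A-In-d] → (1, 4)
vs In/W/h: Rowan plays A → Colm plays In at [A] → Rowan plays d at [A-In] → Colm plays h at [A-In-d] → (4, 4)
vs Out/U/k: Rowan plays A → Colm plays Out at [A] → Colm plays U at [A-Out] → (6, 0)
vs Out/U/h: Rowan plays A → Colm plays Out at [A] → Colm plays U at [A-Out] → (6, 0)
vs Out/W/k: Rowan plays A → Colm plays Out at [A] → Colm plays W at [A-Out] → Rowan plays S at [A-Out-W] → (6, 6)
vs Out/W/h: Rowan plays A → Colm plays Out at [A] → Colm plays W at [A-Out] → Rowan plays S at [A-Out-W] → (6, 6)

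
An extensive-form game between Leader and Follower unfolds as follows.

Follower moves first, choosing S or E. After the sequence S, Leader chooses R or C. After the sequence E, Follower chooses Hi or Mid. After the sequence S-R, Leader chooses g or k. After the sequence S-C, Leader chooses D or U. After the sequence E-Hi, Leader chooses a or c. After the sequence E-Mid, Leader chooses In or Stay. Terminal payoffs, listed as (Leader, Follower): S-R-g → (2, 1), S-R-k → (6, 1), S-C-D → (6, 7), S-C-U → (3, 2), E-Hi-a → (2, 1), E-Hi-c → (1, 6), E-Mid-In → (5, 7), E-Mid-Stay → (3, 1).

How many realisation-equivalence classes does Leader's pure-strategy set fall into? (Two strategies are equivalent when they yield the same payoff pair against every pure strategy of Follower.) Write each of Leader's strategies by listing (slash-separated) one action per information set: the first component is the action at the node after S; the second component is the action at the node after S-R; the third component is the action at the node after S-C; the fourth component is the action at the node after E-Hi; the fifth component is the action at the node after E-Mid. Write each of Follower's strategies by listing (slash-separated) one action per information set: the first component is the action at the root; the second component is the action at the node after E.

Leader has 32 pure strategies: R/g/D/a/In, R/g/D/a/Stay, R/g/D/c/In, R/g/D/c/Stay, R/g/U/a/In, R/g/U/a/Stay, R/g/U/c/In, R/g/U/c/Stay, R/k/D/a/In, R/k/D/a/Stay, R/k/D/c/In, R/k/D/c/Stay, R/k/U/a/In, R/k/U/a/Stay, R/k/U/c/In, R/k/U/c/Stay, C/g/D/a/In, C/g/D/a/Stay, C/g/D/c/In, C/g/D/c/Stay, C/g/U/a/In, C/g/U/a/Stay, C/g/U/c/In, C/g/U/c/Stay, C/k/D/a/In, C/k/D/a/Stay, C/k/D/c/In, C/k/D/c/Stay, C/k/U/a/In, C/k/U/a/Stay, C/k/U/c/In, C/k/U/c/Stay. Columns: S/Hi, S/Mid, E/Hi, E/Mid.
{R/g/D/a/In, R/g/U/a/In} → row (2,1) (2,1) (2,1) (5,7)
{R/g/D/a/Stay, R/g/U/a/Stay} → row (2,1) (2,1) (2,1) (3,1)
{R/g/D/c/In, R/g/U/c/In} → row (2,1) (2,1) (1,6) (5,7)
{R/g/D/c/Stay, R/g/U/c/Stay} → row (2,1) (2,1) (1,6) (3,1)
{R/k/D/a/In, R/k/U/a/In} → row (6,1) (6,1) (2,1) (5,7)
{R/k/D/a/Stay, R/k/U/a/Stay} → row (6,1) (6,1) (2,1) (3,1)
{R/k/D/c/In, R/k/U/c/In} → row (6,1) (6,1) (1,6) (5,7)
{R/k/D/c/Stay, R/k/U/c/Stay} → row (6,1) (6,1) (1,6) (3,1)
{C/g/D/a/In, C/k/D/a/In} → row (6,7) (6,7) (2,1) (5,7)
{C/g/D/a/Stay, C/k/D/a/Stay} → row (6,7) (6,7) (2,1) (3,1)
{C/g/D/c/In, C/k/D/c/In} → row (6,7) (6,7) (1,6) (5,7)
{C/g/D/c/Stay, C/k/D/c/Stay} → row (6,7) (6,7) (1,6) (3,1)
{C/g/U/a/In, C/k/U/a/In} → row (3,2) (3,2) (2,1) (5,7)
{C/g/U/a/Stay, C/k/U/a/Stay} → row (3,2) (3,2) (2,1) (3,1)
{C/g/U/c/In, C/k/U/c/In} → row (3,2) (3,2) (1,6) (5,7)
{C/g/U/c/Stay, C/k/U/c/Stay} → row (3,2) (3,2) (1,6) (3,1)
That's 16 distinct rows out of 32 strategies.

16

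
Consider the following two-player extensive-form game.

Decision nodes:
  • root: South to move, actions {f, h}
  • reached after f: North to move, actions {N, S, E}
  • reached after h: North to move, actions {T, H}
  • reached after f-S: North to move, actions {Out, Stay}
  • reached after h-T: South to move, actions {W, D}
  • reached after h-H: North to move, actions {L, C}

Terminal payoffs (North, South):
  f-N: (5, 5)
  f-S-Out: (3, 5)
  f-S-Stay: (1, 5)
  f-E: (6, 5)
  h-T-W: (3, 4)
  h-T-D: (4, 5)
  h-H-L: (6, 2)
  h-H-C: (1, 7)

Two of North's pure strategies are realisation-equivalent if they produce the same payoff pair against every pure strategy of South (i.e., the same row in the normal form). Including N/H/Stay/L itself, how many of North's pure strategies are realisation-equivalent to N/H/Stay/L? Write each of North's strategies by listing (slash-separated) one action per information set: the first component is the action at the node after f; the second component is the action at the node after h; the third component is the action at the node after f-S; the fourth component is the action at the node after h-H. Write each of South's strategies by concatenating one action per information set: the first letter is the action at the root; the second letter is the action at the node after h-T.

Row for N/H/Stay/L (columns fW, fD, hW, hD): (5,5) (5,5) (6,2) (6,2).
Under N/H/Stay/L, North's choice at the node after f-S can never be reached regardless of what South does, so varying those choices leaves every outcome unchanged.
Holding the reachable choices fixed and varying the unreachable one freely already gives 2 equivalent strategies.
No other strategy reproduces this row, so those 2 are the full class: N/H/Out/L, N/H/Stay/L.

2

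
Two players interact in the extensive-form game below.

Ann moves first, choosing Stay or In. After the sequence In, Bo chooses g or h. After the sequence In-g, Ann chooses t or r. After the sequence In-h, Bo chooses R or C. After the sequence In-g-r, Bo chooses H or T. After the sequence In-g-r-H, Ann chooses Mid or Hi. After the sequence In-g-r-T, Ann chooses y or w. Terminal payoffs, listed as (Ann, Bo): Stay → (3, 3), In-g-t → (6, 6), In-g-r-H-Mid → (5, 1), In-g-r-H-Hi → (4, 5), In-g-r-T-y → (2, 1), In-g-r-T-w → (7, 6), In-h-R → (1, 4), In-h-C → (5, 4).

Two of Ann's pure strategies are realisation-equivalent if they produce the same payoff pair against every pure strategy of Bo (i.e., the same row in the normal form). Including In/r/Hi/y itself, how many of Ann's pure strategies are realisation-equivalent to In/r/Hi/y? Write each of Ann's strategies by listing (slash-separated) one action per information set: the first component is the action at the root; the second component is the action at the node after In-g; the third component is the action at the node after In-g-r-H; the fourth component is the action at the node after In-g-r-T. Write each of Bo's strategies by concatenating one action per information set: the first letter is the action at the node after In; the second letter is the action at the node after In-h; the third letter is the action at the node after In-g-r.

Row for In/r/Hi/y (columns gRH, gRT, gCH, gCT, hRH, hRT, hCH, hCT): (4,5) (2,1) (4,5) (2,1) (1,4) (1,4) (5,4) (5,4).
Every one of Ann's information sets is on the play path for some reply by Bo when Ann follows In/r/Hi/y.
Changing the action at any of them therefore changes at least one column, so only In/r/Hi/y itself gives this row.

1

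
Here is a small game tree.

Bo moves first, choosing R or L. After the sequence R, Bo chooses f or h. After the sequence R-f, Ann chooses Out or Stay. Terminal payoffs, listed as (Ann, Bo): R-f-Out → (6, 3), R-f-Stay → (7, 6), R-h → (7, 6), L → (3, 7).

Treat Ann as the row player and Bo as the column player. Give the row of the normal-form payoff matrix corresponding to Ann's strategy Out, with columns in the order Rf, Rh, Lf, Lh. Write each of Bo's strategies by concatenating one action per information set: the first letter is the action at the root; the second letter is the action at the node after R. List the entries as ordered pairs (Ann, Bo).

vs Rf: Bo plays R → Bo plays f at [R] → Ann plays Out at [R-f] → (6, 3)
vs Rh: Bo plays R → Bo plays h at [R] → (7, 6)
vs Lf: Bo plays L → (3, 7)
vs Lh: Bo plays L → (3, 7)

(6,3) (7,6) (3,7) (3,7)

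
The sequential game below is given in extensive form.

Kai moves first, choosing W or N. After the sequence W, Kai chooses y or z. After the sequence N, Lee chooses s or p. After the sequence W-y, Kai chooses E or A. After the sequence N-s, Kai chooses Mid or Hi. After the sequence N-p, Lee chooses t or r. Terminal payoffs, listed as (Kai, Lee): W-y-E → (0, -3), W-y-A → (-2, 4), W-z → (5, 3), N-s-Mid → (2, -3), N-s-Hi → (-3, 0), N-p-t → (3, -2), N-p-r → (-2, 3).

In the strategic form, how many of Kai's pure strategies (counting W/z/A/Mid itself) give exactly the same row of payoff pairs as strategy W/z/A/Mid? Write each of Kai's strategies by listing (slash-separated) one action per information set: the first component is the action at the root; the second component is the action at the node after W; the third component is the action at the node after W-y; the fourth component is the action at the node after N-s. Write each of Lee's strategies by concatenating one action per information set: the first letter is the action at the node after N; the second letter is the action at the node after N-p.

4

Row for W/z/A/Mid (columns st, sr, pt, pr): (5,3) (5,3) (5,3) (5,3).
Under W/z/A/Mid, Kai's choice at the node after W-y and at the node after N-s can never be reached regardless of what Lee does, so varying those choices leaves every outcome unchanged.
Holding the reachable choices fixed and varying the unreachable ones freely already gives 2 × 2 = 4 equivalent strategies.
No other strategy reproduces this row, so those 4 are the full class: W/z/E/Mid, W/z/E/Hi, W/z/A/Mid, W/z/A/Hi.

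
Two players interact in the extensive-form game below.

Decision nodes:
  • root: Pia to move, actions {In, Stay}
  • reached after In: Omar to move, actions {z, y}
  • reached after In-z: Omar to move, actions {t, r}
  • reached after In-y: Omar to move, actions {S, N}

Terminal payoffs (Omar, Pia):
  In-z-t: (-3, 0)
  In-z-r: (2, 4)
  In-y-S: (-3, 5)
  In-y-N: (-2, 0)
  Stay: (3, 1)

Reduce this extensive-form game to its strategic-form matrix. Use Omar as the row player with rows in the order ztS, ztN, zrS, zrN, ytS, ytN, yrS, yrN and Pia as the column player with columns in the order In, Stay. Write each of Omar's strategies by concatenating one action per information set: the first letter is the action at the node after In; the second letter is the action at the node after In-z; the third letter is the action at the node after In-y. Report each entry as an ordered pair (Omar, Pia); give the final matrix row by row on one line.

           In     Stay
 ztS   (-3,0)    (3,1)
 ztN   (-3,0)    (3,1)
 zrS    (2,4)    (3,1)
 zrN    (2,4)    (3,1)
 ytS   (-3,5)    (3,1)
 ytN   (-2,0)    (3,1)
 yrS   (-3,5)    (3,1)
 yrN   (-2,0)    (3,1)

ztS: (-3,0) (3,1) | ztN: (-3,0) (3,1) | zrS: (2,4) (3,1) | zrN: (2,4) (3,1) | ytS: (-3,5) (3,1) | ytN: (-2,0) (3,1) | yrS: (-3,5) (3,1) | yrN: (-2,0) (3,1)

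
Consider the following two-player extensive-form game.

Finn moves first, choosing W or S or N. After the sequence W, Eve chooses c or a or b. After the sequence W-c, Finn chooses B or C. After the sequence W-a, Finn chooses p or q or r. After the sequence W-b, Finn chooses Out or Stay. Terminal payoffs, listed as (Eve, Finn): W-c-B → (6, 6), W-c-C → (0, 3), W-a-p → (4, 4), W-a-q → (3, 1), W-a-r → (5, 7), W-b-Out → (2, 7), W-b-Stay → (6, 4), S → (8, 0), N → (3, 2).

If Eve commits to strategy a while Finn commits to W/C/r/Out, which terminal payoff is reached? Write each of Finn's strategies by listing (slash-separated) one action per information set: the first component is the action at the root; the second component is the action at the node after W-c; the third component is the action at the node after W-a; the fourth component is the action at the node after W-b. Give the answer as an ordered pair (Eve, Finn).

(5, 7)

Trace the play path from the root:
  Finn plays W
  Eve plays a at [W]
  Finn plays r at [W-a]
→ terminal payoff (5, 7).
(Finn's choice at the node after W-c is never reached on this path, so it doesn't affect the outcome.)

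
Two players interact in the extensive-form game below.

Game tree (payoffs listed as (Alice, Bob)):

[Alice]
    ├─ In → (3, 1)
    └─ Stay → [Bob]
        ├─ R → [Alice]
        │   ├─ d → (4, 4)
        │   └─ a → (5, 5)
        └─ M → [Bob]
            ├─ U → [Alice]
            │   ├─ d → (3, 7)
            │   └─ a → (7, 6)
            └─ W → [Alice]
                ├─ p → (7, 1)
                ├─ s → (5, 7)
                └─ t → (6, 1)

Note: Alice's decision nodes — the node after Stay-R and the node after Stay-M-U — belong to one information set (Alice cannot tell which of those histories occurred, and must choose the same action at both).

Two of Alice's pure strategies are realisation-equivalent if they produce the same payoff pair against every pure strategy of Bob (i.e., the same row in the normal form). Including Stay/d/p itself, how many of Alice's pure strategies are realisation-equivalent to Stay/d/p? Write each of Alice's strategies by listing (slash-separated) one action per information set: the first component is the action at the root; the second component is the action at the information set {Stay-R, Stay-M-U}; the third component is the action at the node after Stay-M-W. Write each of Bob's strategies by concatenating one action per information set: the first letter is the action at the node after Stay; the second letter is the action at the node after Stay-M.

1

Row for Stay/d/p (columns RU, RW, MU, MW): (4,4) (4,4) (3,7) (7,1).
Every one of Alice's information sets is on the play path for some reply by Bob when Alice follows Stay/d/p.
Changing the action at any of them therefore changes at least one column, so only Stay/d/p itself gives this row.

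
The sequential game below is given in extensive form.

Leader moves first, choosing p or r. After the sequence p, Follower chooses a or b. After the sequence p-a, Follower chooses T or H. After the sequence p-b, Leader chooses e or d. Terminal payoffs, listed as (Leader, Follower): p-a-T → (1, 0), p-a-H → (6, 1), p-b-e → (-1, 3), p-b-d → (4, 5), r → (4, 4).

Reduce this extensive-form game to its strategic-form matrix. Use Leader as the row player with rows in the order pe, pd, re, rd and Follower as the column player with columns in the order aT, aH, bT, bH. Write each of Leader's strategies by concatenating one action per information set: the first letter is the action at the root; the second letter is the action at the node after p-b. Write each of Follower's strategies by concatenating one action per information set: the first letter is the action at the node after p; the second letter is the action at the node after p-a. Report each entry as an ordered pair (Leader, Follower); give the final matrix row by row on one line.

Row pe: aT→(1,0), aH→(6,1), bT→(-1,3), bH→(-1,3)
Row pd: aT→(1,0), aH→(6,1), bT→(4,5), bH→(4,5)
Row re: aT→(4,4), aH→(4,4), bT→(4,4), bH→(4,4)
Row rd: aT→(4,4), aH→(4,4), bT→(4,4), bH→(4,4)

pe: (1,0) (6,1) (-1,3) (-1,3) | pd: (1,0) (6,1) (4,5) (4,5) | re: (4,4) (4,4) (4,4) (4,4) | rd: (4,4) (4,4) (4,4) (4,4)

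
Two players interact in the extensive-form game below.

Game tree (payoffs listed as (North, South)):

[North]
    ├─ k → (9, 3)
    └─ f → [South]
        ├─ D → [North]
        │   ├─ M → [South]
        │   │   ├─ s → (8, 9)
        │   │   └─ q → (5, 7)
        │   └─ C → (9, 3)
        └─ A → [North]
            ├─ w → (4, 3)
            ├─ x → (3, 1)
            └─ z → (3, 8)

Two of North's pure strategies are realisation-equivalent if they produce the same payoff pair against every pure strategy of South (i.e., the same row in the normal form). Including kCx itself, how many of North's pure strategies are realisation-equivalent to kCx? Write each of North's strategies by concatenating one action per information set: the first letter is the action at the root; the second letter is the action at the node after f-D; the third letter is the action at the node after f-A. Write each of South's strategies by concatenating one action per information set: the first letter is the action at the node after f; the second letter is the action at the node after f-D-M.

Row for kCx (columns Ds, Dq, As, Aq): (9,3) (9,3) (9,3) (9,3).
Under kCx, North's choice at the node after f-D and at the node after f-A can never be reached regardless of what South does, so varying those choices leaves every outcome unchanged.
Holding the reachable choices fixed and varying the unreachable ones freely already gives 2 × 3 = 6 equivalent strategies.
No other strategy reproduces this row, so those 6 are the full class: kMw, kMx, kMz, kCw, kCx, kCz.

6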